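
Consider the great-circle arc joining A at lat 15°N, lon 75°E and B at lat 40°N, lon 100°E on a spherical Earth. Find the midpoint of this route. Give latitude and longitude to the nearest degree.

≈ lat 28°N, lon 86°E

From cos δ = sin φ₁ sin φ₂ + cos φ₁ cos φ₂ cos Δλ, the central angle is δ ≈ 0.579 rad (33.2°).
Interpolate at f = 1/2 with slerp weights a = sin((1−f)δ)/sin δ ≈ 0.522, b = sin(fδ)/sin δ ≈ 0.522.
p = a·p₁ + b·p₂ ≈ (0.061, 0.880, 0.470); φ = arcsin(p_z) ≈ 28.06°, λ = atan2(p_y, p_x) ≈ 86.03°.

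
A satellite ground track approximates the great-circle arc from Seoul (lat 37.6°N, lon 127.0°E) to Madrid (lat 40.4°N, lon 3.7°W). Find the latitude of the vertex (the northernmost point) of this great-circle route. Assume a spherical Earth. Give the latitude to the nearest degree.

The great circle lies in the plane with unit normal n̂ = (p₁ × p₂)/|p₁ × p₂|.
Here n̂_z ≈ -0.457; the vertex latitude is φ_max = arccos|n̂_z| ≈ 62.8°.
Check via Clairaut: cos φ_max = |cos φ₁| · sin C = cos(37.6°)·sin(35.3°) ≈ 0.457, again giving ≈ 62.8°.

≈ 63°N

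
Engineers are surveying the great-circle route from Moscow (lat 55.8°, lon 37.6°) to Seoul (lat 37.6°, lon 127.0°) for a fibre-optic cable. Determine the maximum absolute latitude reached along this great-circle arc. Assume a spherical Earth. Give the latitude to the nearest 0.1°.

≈ 58.8°

The great circle lies in the plane with unit normal n̂ = (p₁ × p₂)/|p₁ × p₂|.
Here n̂_z ≈ +0.517; the vertex latitude is φ_max = arccos|n̂_z| ≈ 58.8°.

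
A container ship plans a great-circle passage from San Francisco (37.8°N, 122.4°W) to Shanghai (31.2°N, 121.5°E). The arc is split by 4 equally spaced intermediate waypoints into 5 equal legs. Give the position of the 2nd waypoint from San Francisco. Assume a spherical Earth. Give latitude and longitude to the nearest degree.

≈ (52°N, 170°W)

From cos δ = sin φ₁ sin φ₂ + cos φ₁ cos φ₂ cos Δλ, the central angle is δ ≈ 1.551 rad (88.8°).
Interpolate at f = 2/5 with slerp weights a = sin((1−f)δ)/sin δ ≈ 0.802, b = sin(fδ)/sin δ ≈ 0.581.
p = a·p₁ + b·p₂ ≈ (-0.599, -0.111, 0.793); φ = arcsin(p_z) ≈ 52.44°, λ = atan2(p_y, p_x) ≈ -169.50°.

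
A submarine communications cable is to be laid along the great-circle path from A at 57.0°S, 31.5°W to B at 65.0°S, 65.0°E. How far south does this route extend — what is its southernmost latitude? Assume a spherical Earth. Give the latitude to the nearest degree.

≈ 70°S

The great circle lies in the plane with unit normal n̂ = (p₁ × p₂)/|p₁ × p₂|.
Here n̂_z ≈ +0.337; the vertex latitude is φ_max = arccos|n̂_z| ≈ 70.3°.
Check via Clairaut: cos φ_max = |cos φ₁| · sin C = cos(57.0°)·sin(141.8°) ≈ 0.337, again giving ≈ 70.3°.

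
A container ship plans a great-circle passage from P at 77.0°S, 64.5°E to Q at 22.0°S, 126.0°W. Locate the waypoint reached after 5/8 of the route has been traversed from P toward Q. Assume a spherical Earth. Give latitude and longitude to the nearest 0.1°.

≈ 52.3°S, 128.0°W

Write both endpoints as unit vectors p₁, p₂ with components (cos φ cos λ, cos φ sin λ, sin φ).
The central angle between the endpoints is δ = arccos(p₁·p₂) ≈ 1.410 rad (80.8°).
Interpolate at f = 5/8 with slerp weights a = sin((1−f)δ)/sin δ ≈ 0.511, b = sin(fδ)/sin δ ≈ 0.782.
p = a·p₁ + b·p₂ ≈ (-0.377, -0.483, -0.791); φ = arcsin(p_z) ≈ -52.26°, λ = atan2(p_y, p_x) ≈ -127.96°.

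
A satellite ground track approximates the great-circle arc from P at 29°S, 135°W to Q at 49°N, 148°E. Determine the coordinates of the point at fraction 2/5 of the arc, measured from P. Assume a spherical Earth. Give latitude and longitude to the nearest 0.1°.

Convert each endpoint to a unit vector on the sphere (x = cos φ cos λ, y = cos φ sin λ, z = sin φ).
The central angle between the endpoints is δ = arccos(p₁·p₂) ≈ 1.810 rad (103.7°).
Interpolate at f = 2/5 with slerp weights a = sin((1−f)δ)/sin δ ≈ 0.911, b = sin(fδ)/sin δ ≈ 0.682.
p = a·p₁ + b·p₂ ≈ (-0.942, -0.326, 0.073); φ = arcsin(p_z) ≈ 4.19°, λ = atan2(p_y, p_x) ≈ -160.91°.

≈ 4.2°N, 160.9°W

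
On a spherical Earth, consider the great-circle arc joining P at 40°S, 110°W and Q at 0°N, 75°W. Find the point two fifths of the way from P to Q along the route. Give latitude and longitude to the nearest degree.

≈ 25°S, 94°W

The haversine formula gives a central angle δ ≈ 0.892 rad (51.1°) between the endpoints.
Interpolate at f = 2/5 with slerp weights a = sin((1−f)δ)/sin δ ≈ 0.655, b = sin(fδ)/sin δ ≈ 0.449.
p = a·p₁ + b·p₂ ≈ (-0.056, -0.905, -0.421); φ = arcsin(p_z) ≈ -24.91°, λ = atan2(p_y, p_x) ≈ -93.51°.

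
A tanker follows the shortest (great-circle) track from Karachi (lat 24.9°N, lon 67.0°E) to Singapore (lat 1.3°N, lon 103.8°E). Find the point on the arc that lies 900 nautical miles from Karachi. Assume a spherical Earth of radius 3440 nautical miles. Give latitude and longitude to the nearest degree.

Convert each endpoint to a unit vector on the sphere (x = cos φ cos λ, y = cos φ sin λ, z = sin φ).
The central angle between the endpoints is δ = arccos(p₁·p₂) ≈ 0.744 rad (42.6°). The total great-circle distance is δ·R ≈ 0.744 × 3440 ≈ 2560 nmi, so the target fraction is f = 900/2560 ≈ 0.352.
Interpolate at f ≈ 0.352 with slerp weights a = sin((1−f)δ)/sin δ ≈ 0.685, b = sin(fδ)/sin δ ≈ 0.382.
p = a·p₁ + b·p₂ ≈ (0.152, 0.943, 0.297); φ = arcsin(p_z) ≈ 17.28°, λ = atan2(p_y, p_x) ≈ 80.86°.

≈ lat 17°N, lon 81°E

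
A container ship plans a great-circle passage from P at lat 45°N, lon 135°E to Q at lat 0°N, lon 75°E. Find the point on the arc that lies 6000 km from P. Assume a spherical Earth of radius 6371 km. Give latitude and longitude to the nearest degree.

Convert each endpoint to a unit vector on the sphere (x = cos φ cos λ, y = cos φ sin λ, z = sin φ).
The central angle between the endpoints is δ = arccos(p₁·p₂) ≈ 1.209 rad (69.3°). The total great-circle distance is δ·R ≈ 1.209 × 6371 ≈ 7705 km, so the target fraction is f = 6000/7705 ≈ 0.779.
Interpolate at f ≈ 0.779 with slerp weights a = sin((1−f)δ)/sin δ ≈ 0.283, b = sin(fδ)/sin δ ≈ 0.864.
p = a·p₁ + b·p₂ ≈ (0.082, 0.976, 0.200); φ = arcsin(p_z) ≈ 11.53°, λ = atan2(p_y, p_x) ≈ 85.18°.

≈ lat 12°N, lon 85°E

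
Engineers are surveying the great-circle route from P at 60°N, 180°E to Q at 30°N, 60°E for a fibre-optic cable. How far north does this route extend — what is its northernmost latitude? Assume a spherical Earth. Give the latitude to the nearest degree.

≈ 67°N

The great circle lies in the plane with unit normal n̂ = (p₁ × p₂)/|p₁ × p₂|.
Here n̂_z ≈ -0.384; the vertex latitude is φ_max = arccos|n̂_z| ≈ 67.4°.
Check via Clairaut: cos φ_max = |cos φ₁| · sin C = cos(60.0°)·sin(50.2°) ≈ 0.384, again giving ≈ 67.4°.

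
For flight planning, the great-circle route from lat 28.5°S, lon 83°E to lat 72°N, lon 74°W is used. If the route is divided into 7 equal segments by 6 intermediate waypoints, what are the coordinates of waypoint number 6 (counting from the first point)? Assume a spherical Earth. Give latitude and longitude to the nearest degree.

≈ lat 81°N, lon 10°E

From cos δ = sin φ₁ sin φ₂ + cos φ₁ cos φ₂ cos Δλ, the central angle is δ ≈ 2.352 rad (134.7°).
Interpolate at f = 6/7 with slerp weights a = sin((1−f)δ)/sin δ ≈ 0.464, b = sin(fδ)/sin δ ≈ 1.271.
p = a·p₁ + b·p₂ ≈ (0.158, 0.027, 0.987); φ = arcsin(p_z) ≈ 80.78°, λ = atan2(p_y, p_x) ≈ 9.81°.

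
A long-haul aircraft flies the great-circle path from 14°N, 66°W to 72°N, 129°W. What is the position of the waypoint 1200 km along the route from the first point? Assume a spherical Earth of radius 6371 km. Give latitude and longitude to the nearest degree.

Write both endpoints as unit vectors p₁, p₂ with components (cos φ cos λ, cos φ sin λ, sin φ).
The central angle between the endpoints is δ = arccos(p₁·p₂) ≈ 1.196 rad (68.5°). The total great-circle distance is δ·R ≈ 1.196 × 6371 ≈ 7619 km, so the target fraction is f = 1200/7619 ≈ 0.158.
Interpolate at f ≈ 0.158 with slerp weights a = sin((1−f)δ)/sin δ ≈ 0.909, b = sin(fδ)/sin δ ≈ 0.201.
p = a·p₁ + b·p₂ ≈ (0.319, -0.854, 0.411); φ = arcsin(p_z) ≈ 24.28°, λ = atan2(p_y, p_x) ≈ -69.48°.

≈ 24°N, 69°W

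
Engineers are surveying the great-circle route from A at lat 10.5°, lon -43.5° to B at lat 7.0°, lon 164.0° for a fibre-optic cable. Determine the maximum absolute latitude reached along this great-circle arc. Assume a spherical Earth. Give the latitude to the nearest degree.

The great circle lies in the plane with unit normal n̂ = (p₁ × p₂)/|p₁ × p₂|.
Here n̂_z ≈ -0.839; the vertex latitude is φ_max = arccos|n̂_z| ≈ 33.0°.
Check via Clairaut: cos φ_max = |cos φ₁| · sin C = cos(10.5°)·sin(58.6°) ≈ 0.839, again giving ≈ 33.0°.

≈ 33°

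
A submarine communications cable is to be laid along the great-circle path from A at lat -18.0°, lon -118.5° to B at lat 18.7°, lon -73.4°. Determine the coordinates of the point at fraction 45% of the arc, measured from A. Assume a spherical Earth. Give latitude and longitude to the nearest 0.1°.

Convert each endpoint to a unit vector on the sphere (x = cos φ cos λ, y = cos φ sin λ, z = sin φ).
The central angle between the endpoints is δ = arccos(p₁·p₂) ≈ 1.004 rad (57.5°).
Interpolate at f = 0.45 with slerp weights a = sin((1−f)δ)/sin δ ≈ 0.622, b = sin(fδ)/sin δ ≈ 0.518.
p = a·p₁ + b·p₂ ≈ (-0.142, -0.989, -0.026); φ = arcsin(p_z) ≈ -1.50°, λ = atan2(p_y, p_x) ≈ -98.17°.

≈ lat -1.5°, lon -98.2°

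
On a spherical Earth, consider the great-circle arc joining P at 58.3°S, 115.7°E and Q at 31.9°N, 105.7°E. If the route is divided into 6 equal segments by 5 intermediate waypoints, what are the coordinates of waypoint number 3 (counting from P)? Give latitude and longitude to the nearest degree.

The haversine formula gives a central angle δ ≈ 1.581 rad (90.6°) between the endpoints.
Interpolate at f = 3/6 with slerp weights a = sin((1−f)δ)/sin δ ≈ 0.711, b = sin(fδ)/sin δ ≈ 0.711.
p = a·p₁ + b·p₂ ≈ (-0.325, 0.917, -0.229); φ = arcsin(p_z) ≈ -13.25°, λ = atan2(p_y, p_x) ≈ 109.52°.

≈ 13°S, 110°E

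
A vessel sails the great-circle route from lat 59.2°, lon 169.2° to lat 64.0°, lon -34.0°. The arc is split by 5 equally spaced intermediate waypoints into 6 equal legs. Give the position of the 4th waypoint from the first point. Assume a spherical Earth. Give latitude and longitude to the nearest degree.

≈ lat 81°, lon -63°

Write both endpoints as unit vectors p₁, p₂ with components (cos φ cos λ, cos φ sin λ, sin φ).
The central angle between the endpoints is δ = arccos(p₁·p₂) ≈ 0.969 rad (55.5°).
Interpolate at f = 4/6 with slerp weights a = sin((1−f)δ)/sin δ ≈ 0.385, b = sin(fδ)/sin δ ≈ 0.730.
p = a·p₁ + b·p₂ ≈ (0.072, -0.142, 0.987); φ = arcsin(p_z) ≈ 80.84°, λ = atan2(p_y, p_x) ≈ -63.21°.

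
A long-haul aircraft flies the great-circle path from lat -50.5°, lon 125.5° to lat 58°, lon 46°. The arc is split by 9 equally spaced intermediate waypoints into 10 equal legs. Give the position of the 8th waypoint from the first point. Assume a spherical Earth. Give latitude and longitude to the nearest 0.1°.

≈ lat 38.6°, lon 71.1°

From cos δ = sin φ₁ sin φ₂ + cos φ₁ cos φ₂ cos Δλ, the central angle is δ ≈ 2.206 rad (126.4°).
Interpolate at f = 8/10 with slerp weights a = sin((1−f)δ)/sin δ ≈ 0.530, b = sin(fδ)/sin δ ≈ 1.219.
p = a·p₁ + b·p₂ ≈ (0.253, 0.739, 0.624); φ = arcsin(p_z) ≈ 38.64°, λ = atan2(p_y, p_x) ≈ 71.12°.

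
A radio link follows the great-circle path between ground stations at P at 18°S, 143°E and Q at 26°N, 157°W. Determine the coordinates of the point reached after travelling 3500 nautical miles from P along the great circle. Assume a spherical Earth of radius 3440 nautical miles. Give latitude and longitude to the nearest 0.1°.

Write both endpoints as unit vectors p₁, p₂ with components (cos φ cos λ, cos φ sin λ, sin φ).
The central angle between the endpoints is δ = arccos(p₁·p₂) ≈ 1.275 rad (73.0°). The total great-circle distance is δ·R ≈ 1.275 × 3440 ≈ 4384 nmi, so the target fraction is f = 3500/4384 ≈ 0.798.
Interpolate at f ≈ 0.798 with slerp weights a = sin((1−f)δ)/sin δ ≈ 0.266, b = sin(fδ)/sin δ ≈ 0.890.
p = a·p₁ + b·p₂ ≈ (-0.938, -0.160, 0.308); φ = arcsin(p_z) ≈ 17.93°, λ = atan2(p_y, p_x) ≈ -170.31°.

≈ 17.9°N, 170.3°W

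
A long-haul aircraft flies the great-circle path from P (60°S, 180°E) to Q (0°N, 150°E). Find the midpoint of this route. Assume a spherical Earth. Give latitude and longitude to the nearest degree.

≈ (31°S, 160°E)

The haversine formula gives a central angle δ ≈ 1.123 rad (64.3°) between the endpoints.
Interpolate at f = 1/2 with slerp weights a = sin((1−f)δ)/sin δ ≈ 0.591, b = sin(fδ)/sin δ ≈ 0.591.
p = a·p₁ + b·p₂ ≈ (-0.807, 0.295, -0.512); φ = arcsin(p_z) ≈ -30.77°, λ = atan2(p_y, p_x) ≈ 159.90°.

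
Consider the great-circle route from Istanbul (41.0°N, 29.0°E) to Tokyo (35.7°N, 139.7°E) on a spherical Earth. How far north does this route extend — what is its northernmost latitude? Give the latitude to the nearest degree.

≈ 54°N

The great circle lies in the plane with unit normal n̂ = (p₁ × p₂)/|p₁ × p₂|.
Here n̂_z ≈ +0.581; the vertex latitude is φ_max = arccos|n̂_z| ≈ 54.5°.
Check via Clairaut: cos φ_max = |cos φ₁| · sin C = cos(41.0°)·sin(50.4°) ≈ 0.581, again giving ≈ 54.5°.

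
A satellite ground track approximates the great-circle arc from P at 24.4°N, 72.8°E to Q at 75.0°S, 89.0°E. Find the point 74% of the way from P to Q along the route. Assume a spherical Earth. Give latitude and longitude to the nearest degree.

Write both endpoints as unit vectors p₁, p₂ with components (cos φ cos λ, cos φ sin λ, sin φ).
The central angle between the endpoints is δ = arccos(p₁·p₂) ≈ 1.744 rad (99.9°).
Interpolate at f = 0.74 with slerp weights a = sin((1−f)δ)/sin δ ≈ 0.445, b = sin(fδ)/sin δ ≈ 0.976.
p = a·p₁ + b·p₂ ≈ (0.124, 0.639, -0.759); φ = arcsin(p_z) ≈ -49.35°, λ = atan2(p_y, p_x) ≈ 79.01°.

≈ 49°S, 79°E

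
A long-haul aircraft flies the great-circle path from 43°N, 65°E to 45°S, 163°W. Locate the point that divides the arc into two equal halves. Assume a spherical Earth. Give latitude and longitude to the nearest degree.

Write both endpoints as unit vectors p₁, p₂ with components (cos φ cos λ, cos φ sin λ, sin φ).
The central angle between the endpoints is δ = arccos(p₁·p₂) ≈ 2.547 rad (145.9°).
Interpolate at f = 1/2 with slerp weights a = sin((1−f)δ)/sin δ ≈ 1.706, b = sin(fδ)/sin δ ≈ 1.706.
p = a·p₁ + b·p₂ ≈ (-0.626, 0.778, -0.043); φ = arcsin(p_z) ≈ -2.46°, λ = atan2(p_y, p_x) ≈ 128.83°.

≈ 2°S, 129°E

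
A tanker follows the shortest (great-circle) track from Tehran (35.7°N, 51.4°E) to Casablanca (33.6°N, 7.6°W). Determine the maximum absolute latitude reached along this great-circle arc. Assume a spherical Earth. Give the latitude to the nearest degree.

≈ 39°N

The great circle lies in the plane with unit normal n̂ = (p₁ × p₂)/|p₁ × p₂|.
Here n̂_z ≈ -0.782; the vertex latitude is φ_max = arccos|n̂_z| ≈ 38.5°.
Check via Clairaut: cos φ_max = |cos φ₁| · sin C = cos(35.7°)·sin(74.4°) ≈ 0.782, again giving ≈ 38.5°.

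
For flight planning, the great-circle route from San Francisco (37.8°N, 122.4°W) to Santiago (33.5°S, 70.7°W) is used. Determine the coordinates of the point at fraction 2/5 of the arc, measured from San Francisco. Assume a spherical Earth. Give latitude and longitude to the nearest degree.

From cos δ = sin φ₁ sin φ₂ + cos φ₁ cos φ₂ cos Δλ, the central angle is δ ≈ 1.501 rad (86.0°).
Interpolate at f = 2/5 with slerp weights a = sin((1−f)δ)/sin δ ≈ 0.786, b = sin(fδ)/sin δ ≈ 0.566.
p = a·p₁ + b·p₂ ≈ (-0.177, -0.970, 0.169); φ = arcsin(p_z) ≈ 9.72°, λ = atan2(p_y, p_x) ≈ -100.32°.

≈ 10°N, 100°W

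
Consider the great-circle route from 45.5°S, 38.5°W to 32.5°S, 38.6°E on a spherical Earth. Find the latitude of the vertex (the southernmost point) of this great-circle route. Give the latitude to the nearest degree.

≈ 48°S

The great circle lies in the plane with unit normal n̂ = (p₁ × p₂)/|p₁ × p₂|.
Here n̂_z ≈ +0.672; the vertex latitude is φ_max = arccos|n̂_z| ≈ 47.8°.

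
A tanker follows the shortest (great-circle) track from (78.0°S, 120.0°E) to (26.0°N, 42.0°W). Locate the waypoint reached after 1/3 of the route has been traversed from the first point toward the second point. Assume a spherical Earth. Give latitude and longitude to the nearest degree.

≈ (59°S, 33°W)

Convert each endpoint to a unit vector on the sphere (x = cos φ cos λ, y = cos φ sin λ, z = sin φ).
The central angle between the endpoints is δ = arccos(p₁·p₂) ≈ 2.222 rad (127.3°).
Interpolate at f = 1/3 with slerp weights a = sin((1−f)δ)/sin δ ≈ 1.253, b = sin(fδ)/sin δ ≈ 0.849.
p = a·p₁ + b·p₂ ≈ (0.437, -0.285, -0.853); φ = arcsin(p_z) ≈ -58.57°, λ = atan2(p_y, p_x) ≈ -33.12°.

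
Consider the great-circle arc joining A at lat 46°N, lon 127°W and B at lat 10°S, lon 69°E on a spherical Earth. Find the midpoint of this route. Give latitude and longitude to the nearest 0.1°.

≈ lat 55.8°N, lon 100.1°E

The haversine formula gives a central angle δ ≈ 2.469 rad (141.5°) between the endpoints.
Interpolate at f = 1/2 with slerp weights a = sin((1−f)δ)/sin δ ≈ 1.516, b = sin(fδ)/sin δ ≈ 1.516.
p = a·p₁ + b·p₂ ≈ (-0.099, 0.553, 0.827); φ = arcsin(p_z) ≈ 55.83°, λ = atan2(p_y, p_x) ≈ 100.13°.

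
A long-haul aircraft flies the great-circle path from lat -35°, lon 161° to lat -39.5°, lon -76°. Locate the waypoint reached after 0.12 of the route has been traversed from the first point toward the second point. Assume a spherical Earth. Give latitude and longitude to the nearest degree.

≈ lat -43°, lon 170°

From cos δ = sin φ₁ sin φ₂ + cos φ₁ cos φ₂ cos Δλ, the central angle is δ ≈ 1.550 rad (88.8°).
Interpolate at f = 0.12 with slerp weights a = sin((1−f)δ)/sin δ ≈ 0.979, b = sin(fδ)/sin δ ≈ 0.185.
p = a·p₁ + b·p₂ ≈ (-0.724, 0.123, -0.679); φ = arcsin(p_z) ≈ -42.78°, λ = atan2(p_y, p_x) ≈ 170.39°.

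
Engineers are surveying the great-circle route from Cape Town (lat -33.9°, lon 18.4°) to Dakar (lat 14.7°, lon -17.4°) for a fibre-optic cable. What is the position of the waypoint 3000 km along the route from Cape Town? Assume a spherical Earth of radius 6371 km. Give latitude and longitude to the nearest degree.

From cos δ = sin φ₁ sin φ₂ + cos φ₁ cos φ₂ cos Δλ, the central angle is δ ≈ 1.036 rad (59.4°). The total great-circle distance is δ·R ≈ 1.036 × 6371 ≈ 6601 km, so the target fraction is f = 3000/6601 ≈ 0.455.
Interpolate at f ≈ 0.455 with slerp weights a = sin((1−f)δ)/sin δ ≈ 0.622, b = sin(fδ)/sin δ ≈ 0.527.
p = a·p₁ + b·p₂ ≈ (0.977, 0.011, -0.213); φ = arcsin(p_z) ≈ -12.32°, λ = atan2(p_y, p_x) ≈ 0.62°.

≈ lat -12°, lon 1°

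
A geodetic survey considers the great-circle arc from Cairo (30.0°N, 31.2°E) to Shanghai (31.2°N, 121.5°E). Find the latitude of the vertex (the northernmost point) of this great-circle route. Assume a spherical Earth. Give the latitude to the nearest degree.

≈ 40°N

The great circle lies in the plane with unit normal n̂ = (p₁ × p₂)/|p₁ × p₂|.
Here n̂_z ≈ +0.766; the vertex latitude is φ_max = arccos|n̂_z| ≈ 40.0°.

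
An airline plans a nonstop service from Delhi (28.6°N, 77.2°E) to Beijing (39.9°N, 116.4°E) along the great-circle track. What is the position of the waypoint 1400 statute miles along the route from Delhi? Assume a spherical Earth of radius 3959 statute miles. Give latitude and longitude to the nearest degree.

≈ 37°N, 99°E

From cos δ = sin φ₁ sin φ₂ + cos φ₁ cos φ₂ cos Δλ, the central angle is δ ≈ 0.593 rad (34.0°). The total great-circle distance is δ·R ≈ 0.593 × 3959 ≈ 2349 mi, so the target fraction is f = 1400/2349 ≈ 0.596.
Interpolate at f ≈ 0.596 with slerp weights a = sin((1−f)δ)/sin δ ≈ 0.425, b = sin(fδ)/sin δ ≈ 0.619.
p = a·p₁ + b·p₂ ≈ (-0.129, 0.789, 0.601); φ = arcsin(p_z) ≈ 36.91°, λ = atan2(p_y, p_x) ≈ 99.26°.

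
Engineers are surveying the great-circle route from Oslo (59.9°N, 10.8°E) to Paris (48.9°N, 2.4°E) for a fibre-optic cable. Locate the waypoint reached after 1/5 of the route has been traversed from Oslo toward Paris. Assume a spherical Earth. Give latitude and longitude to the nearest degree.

Write both endpoints as unit vectors p₁, p₂ with components (cos φ cos λ, cos φ sin λ, sin φ).
The central angle between the endpoints is δ = arccos(p₁·p₂) ≈ 0.210 rad (12.0°).
Interpolate at f = 1/5 with slerp weights a = sin((1−f)δ)/sin δ ≈ 0.802, b = sin(fδ)/sin δ ≈ 0.201.
p = a·p₁ + b·p₂ ≈ (0.527, 0.081, 0.846); φ = arcsin(p_z) ≈ 57.75°, λ = atan2(p_y, p_x) ≈ 8.72°.

≈ 58°N, 9°E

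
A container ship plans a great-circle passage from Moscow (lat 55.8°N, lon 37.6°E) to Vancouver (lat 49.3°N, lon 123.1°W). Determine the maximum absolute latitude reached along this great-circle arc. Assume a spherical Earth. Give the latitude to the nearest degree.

≈ 83°N

The great circle lies in the plane with unit normal n̂ = (p₁ × p₂)/|p₁ × p₂|.
Here n̂_z ≈ -0.126; the vertex latitude is φ_max = arccos|n̂_z| ≈ 82.7°.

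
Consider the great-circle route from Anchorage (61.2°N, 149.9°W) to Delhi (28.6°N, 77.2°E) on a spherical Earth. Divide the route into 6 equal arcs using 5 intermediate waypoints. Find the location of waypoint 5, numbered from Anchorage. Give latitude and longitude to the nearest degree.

Convert each endpoint to a unit vector on the sphere (x = cos φ cos λ, y = cos φ sin λ, z = sin φ).
The central angle between the endpoints is δ = arccos(p₁·p₂) ≈ 1.439 rad (82.4°).
Interpolate at f = 5/6 with slerp weights a = sin((1−f)δ)/sin δ ≈ 0.240, b = sin(fδ)/sin δ ≈ 0.940.
p = a·p₁ + b·p₂ ≈ (0.083, 0.747, 0.660); φ = arcsin(p_z) ≈ 41.29°, λ = atan2(p_y, p_x) ≈ 83.66°.

≈ 41°N, 84°E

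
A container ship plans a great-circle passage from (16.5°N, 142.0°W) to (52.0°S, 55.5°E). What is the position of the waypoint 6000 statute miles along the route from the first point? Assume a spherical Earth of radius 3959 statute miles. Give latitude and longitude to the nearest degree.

Convert each endpoint to a unit vector on the sphere (x = cos φ cos λ, y = cos φ sin λ, z = sin φ).
The central angle between the endpoints is δ = arccos(p₁·p₂) ≈ 2.476 rad (141.9°). The total great-circle distance is δ·R ≈ 2.476 × 3959 ≈ 9804 mi, so the target fraction is f = 6000/9804 ≈ 0.612.
Interpolate at f ≈ 0.612 with slerp weights a = sin((1−f)δ)/sin δ ≈ 1.328, b = sin(fδ)/sin δ ≈ 1.618.
p = a·p₁ + b·p₂ ≈ (-0.439, 0.037, -0.898); φ = arcsin(p_z) ≈ -63.84°, λ = atan2(p_y, p_x) ≈ 175.21°.

≈ (64°S, 175°E)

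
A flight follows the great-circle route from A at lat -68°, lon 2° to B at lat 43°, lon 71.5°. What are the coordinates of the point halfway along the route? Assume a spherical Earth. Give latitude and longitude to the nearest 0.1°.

≈ lat -14.8°, lon 49.4°

Convert each endpoint to a unit vector on the sphere (x = cos φ cos λ, y = cos φ sin λ, z = sin φ).
The central angle between the endpoints is δ = arccos(p₁·p₂) ≈ 2.137 rad (122.4°).
Interpolate at f = 1/2 with slerp weights a = sin((1−f)δ)/sin δ ≈ 1.039, b = sin(fδ)/sin δ ≈ 1.039.
p = a·p₁ + b·p₂ ≈ (0.630, 0.734, -0.255); φ = arcsin(p_z) ≈ -14.75°, λ = atan2(p_y, p_x) ≈ 49.36°.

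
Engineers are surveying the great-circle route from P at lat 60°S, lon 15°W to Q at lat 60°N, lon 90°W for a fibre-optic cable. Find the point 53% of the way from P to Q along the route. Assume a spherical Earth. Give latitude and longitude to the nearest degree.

≈ lat 4°N, lon 54°W

Convert each endpoint to a unit vector on the sphere (x = cos φ cos λ, y = cos φ sin λ, z = sin φ).
The central angle between the endpoints is δ = arccos(p₁·p₂) ≈ 2.326 rad (133.3°).
Interpolate at f = 0.53 with slerp weights a = sin((1−f)δ)/sin δ ≈ 1.219, b = sin(fδ)/sin δ ≈ 1.295.
p = a·p₁ + b·p₂ ≈ (0.589, -0.805, 0.066); φ = arcsin(p_z) ≈ 3.77°, λ = atan2(p_y, p_x) ≈ -53.83°.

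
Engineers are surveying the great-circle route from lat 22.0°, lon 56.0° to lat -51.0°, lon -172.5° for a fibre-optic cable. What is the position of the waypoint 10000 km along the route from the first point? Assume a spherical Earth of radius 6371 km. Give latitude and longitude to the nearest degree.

From cos δ = sin φ₁ sin φ₂ + cos φ₁ cos φ₂ cos Δλ, the central angle is δ ≈ 2.316 rad (132.7°). The total great-circle distance is δ·R ≈ 2.316 × 6371 ≈ 14752 km, so the target fraction is f = 10000/14752 ≈ 0.678.
Interpolate at f ≈ 0.678 with slerp weights a = sin((1−f)δ)/sin δ ≈ 0.923, b = sin(fδ)/sin δ ≈ 1.360.
p = a·p₁ + b·p₂ ≈ (-0.370, 0.598, -0.711); φ = arcsin(p_z) ≈ -45.33°, λ = atan2(p_y, p_x) ≈ 121.76°.

≈ lat -45°, lon 122°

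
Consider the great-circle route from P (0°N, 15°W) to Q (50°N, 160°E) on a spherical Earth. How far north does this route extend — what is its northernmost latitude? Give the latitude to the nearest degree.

The great circle lies in the plane with unit normal n̂ = (p₁ × p₂)/|p₁ × p₂|.
Here n̂_z ≈ +0.073; the vertex latitude is φ_max = arccos|n̂_z| ≈ 85.8°.
Check via Clairaut: cos φ_max = |cos φ₁| · sin C = cos(0.0°)·sin(4.2°) ≈ 0.073, again giving ≈ 85.8°.

≈ 86°N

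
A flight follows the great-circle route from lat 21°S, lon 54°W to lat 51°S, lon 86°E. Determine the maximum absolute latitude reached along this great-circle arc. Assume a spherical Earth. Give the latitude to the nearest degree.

≈ 67°S

The great circle lies in the plane with unit normal n̂ = (p₁ × p₂)/|p₁ × p₂|.
Here n̂_z ≈ +0.383; the vertex latitude is φ_max = arccos|n̂_z| ≈ 67.5°.
Check via Clairaut: cos φ_max = |cos φ₁| · sin C = cos(21.0°)·sin(155.8°) ≈ 0.383, again giving ≈ 67.5°.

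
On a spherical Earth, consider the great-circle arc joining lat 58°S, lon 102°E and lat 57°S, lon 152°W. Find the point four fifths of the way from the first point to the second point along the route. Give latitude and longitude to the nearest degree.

≈ lat 64°S, lon 167°W

Write both endpoints as unit vectors p₁, p₂ with components (cos φ cos λ, cos φ sin λ, sin φ).
The central angle between the endpoints is δ = arccos(p₁·p₂) ≈ 0.887 rad (50.8°).
Interpolate at f = 4/5 with slerp weights a = sin((1−f)δ)/sin δ ≈ 0.228, b = sin(fδ)/sin δ ≈ 0.840.
p = a·p₁ + b·p₂ ≈ (-0.429, -0.097, -0.898); φ = arcsin(p_z) ≈ -63.89°, λ = atan2(p_y, p_x) ≈ -167.28°.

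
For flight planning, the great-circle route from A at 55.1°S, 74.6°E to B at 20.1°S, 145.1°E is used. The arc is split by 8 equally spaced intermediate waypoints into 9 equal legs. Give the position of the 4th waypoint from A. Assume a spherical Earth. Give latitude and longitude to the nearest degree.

Write both endpoints as unit vectors p₁, p₂ with components (cos φ cos λ, cos φ sin λ, sin φ).
The central angle between the endpoints is δ = arccos(p₁·p₂) ≈ 1.091 rad (62.5°).
Interpolate at f = 4/9 with slerp weights a = sin((1−f)δ)/sin δ ≈ 0.642, b = sin(fδ)/sin δ ≈ 0.526.
p = a·p₁ + b·p₂ ≈ (-0.307, 0.637, -0.707); φ = arcsin(p_z) ≈ -45.02°, λ = atan2(p_y, p_x) ≈ 115.76°.

≈ 45°S, 116°E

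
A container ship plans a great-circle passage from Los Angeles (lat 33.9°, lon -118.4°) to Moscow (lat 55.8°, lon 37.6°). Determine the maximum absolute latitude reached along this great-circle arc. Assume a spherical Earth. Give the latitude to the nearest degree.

The great circle lies in the plane with unit normal n̂ = (p₁ × p₂)/|p₁ × p₂|.
Here n̂_z ≈ +0.190; the vertex latitude is φ_max = arccos|n̂_z| ≈ 79.1°.

≈ 79°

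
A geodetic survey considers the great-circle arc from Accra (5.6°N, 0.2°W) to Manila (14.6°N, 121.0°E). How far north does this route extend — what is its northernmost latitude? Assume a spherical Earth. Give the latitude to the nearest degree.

≈ 21°N

The great circle lies in the plane with unit normal n̂ = (p₁ × p₂)/|p₁ × p₂|.
Here n̂_z ≈ +0.936; the vertex latitude is φ_max = arccos|n̂_z| ≈ 20.7°.
Check via Clairaut: cos φ_max = |cos φ₁| · sin C = cos(5.6°)·sin(70.1°) ≈ 0.936, again giving ≈ 20.7°.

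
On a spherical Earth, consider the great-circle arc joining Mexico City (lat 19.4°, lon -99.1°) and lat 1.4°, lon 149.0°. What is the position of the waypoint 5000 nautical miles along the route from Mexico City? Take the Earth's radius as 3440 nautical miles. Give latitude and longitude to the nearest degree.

≈ lat 11°, lon 174°

Convert each endpoint to a unit vector on the sphere (x = cos φ cos λ, y = cos φ sin λ, z = sin φ).
The central angle between the endpoints is δ = arccos(p₁·p₂) ≈ 1.922 rad (110.1°). The total great-circle distance is δ·R ≈ 1.922 × 3440 ≈ 6610 nmi, so the target fraction is f = 5000/6610 ≈ 0.756.
Interpolate at f ≈ 0.756 with slerp weights a = sin((1−f)δ)/sin δ ≈ 0.480, b = sin(fδ)/sin δ ≈ 1.058.
p = a·p₁ + b·p₂ ≈ (-0.978, 0.097, 0.185); φ = arcsin(p_z) ≈ 10.68°, λ = atan2(p_y, p_x) ≈ 174.33°.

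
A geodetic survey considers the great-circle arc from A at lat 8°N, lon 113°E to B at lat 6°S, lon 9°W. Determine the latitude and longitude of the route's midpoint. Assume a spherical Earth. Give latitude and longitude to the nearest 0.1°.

From cos δ = sin φ₁ sin φ₂ + cos φ₁ cos φ₂ cos Δλ, the central angle is δ ≈ 2.137 rad (122.4°).
Interpolate at f = 1/2 with slerp weights a = sin((1−f)δ)/sin δ ≈ 1.039, b = sin(fδ)/sin δ ≈ 1.039.
p = a·p₁ + b·p₂ ≈ (0.618, 0.785, 0.036); φ = arcsin(p_z) ≈ 2.06°, λ = atan2(p_y, p_x) ≈ 51.78°.

≈ lat 2.1°N, lon 51.8°E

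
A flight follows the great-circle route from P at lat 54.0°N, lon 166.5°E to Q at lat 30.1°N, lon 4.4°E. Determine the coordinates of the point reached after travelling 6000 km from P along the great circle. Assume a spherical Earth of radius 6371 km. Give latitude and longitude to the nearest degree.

≈ lat 69°N, lon 24°E

Write both endpoints as unit vectors p₁, p₂ with components (cos φ cos λ, cos φ sin λ, sin φ).
The central angle between the endpoints is δ = arccos(p₁·p₂) ≈ 1.649 rad (94.5°). The total great-circle distance is δ·R ≈ 1.649 × 6371 ≈ 10506 km, so the target fraction is f = 6000/10506 ≈ 0.571.
Interpolate at f ≈ 0.571 with slerp weights a = sin((1−f)δ)/sin δ ≈ 0.652, b = sin(fδ)/sin δ ≈ 0.811.
p = a·p₁ + b·p₂ ≈ (0.327, 0.143, 0.934); φ = arcsin(p_z) ≈ 69.08°, λ = atan2(p_y, p_x) ≈ 23.65°.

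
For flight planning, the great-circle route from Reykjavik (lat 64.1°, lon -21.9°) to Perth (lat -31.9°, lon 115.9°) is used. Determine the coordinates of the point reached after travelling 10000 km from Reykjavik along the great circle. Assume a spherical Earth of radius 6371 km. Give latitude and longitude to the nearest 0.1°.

≈ lat 12.8°, lon 95.9°

Write both endpoints as unit vectors p₁, p₂ with components (cos φ cos λ, cos φ sin λ, sin φ).
The central angle between the endpoints is δ = arccos(p₁·p₂) ≈ 2.419 rad (138.6°). The total great-circle distance is δ·R ≈ 2.419 × 6371 ≈ 15411 km, so the target fraction is f = 10000/15411 ≈ 0.649.
Interpolate at f ≈ 0.649 with slerp weights a = sin((1−f)δ)/sin δ ≈ 1.135, b = sin(fδ)/sin δ ≈ 1.512.
p = a·p₁ + b·p₂ ≈ (-0.101, 0.970, 0.222); φ = arcsin(p_z) ≈ 12.84°, λ = atan2(p_y, p_x) ≈ 95.92°.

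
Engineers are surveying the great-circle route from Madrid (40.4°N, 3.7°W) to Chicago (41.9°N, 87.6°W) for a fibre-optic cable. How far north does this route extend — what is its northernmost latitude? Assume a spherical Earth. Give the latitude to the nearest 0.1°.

≈ 49.6°N

The great circle lies in the plane with unit normal n̂ = (p₁ × p₂)/|p₁ × p₂|.
Here n̂_z ≈ -0.648; the vertex latitude is φ_max = arccos|n̂_z| ≈ 49.6°.
Check via Clairaut: cos φ_max = |cos φ₁| · sin C = cos(40.4°)·sin(58.3°) ≈ 0.648, again giving ≈ 49.6°.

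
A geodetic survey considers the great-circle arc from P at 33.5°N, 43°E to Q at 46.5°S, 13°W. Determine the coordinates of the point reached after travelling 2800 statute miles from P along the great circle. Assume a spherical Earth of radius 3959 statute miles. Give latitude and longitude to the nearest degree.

≈ 1°S, 21°E

The haversine formula gives a central angle δ ≈ 1.650 rad (94.6°) between the endpoints. The total great-circle distance is δ·R ≈ 1.650 × 3959 ≈ 6533 mi, so the target fraction is f = 2800/6533 ≈ 0.429.
Interpolate at f ≈ 0.429 with slerp weights a = sin((1−f)δ)/sin δ ≈ 0.812, b = sin(fδ)/sin δ ≈ 0.652.
p = a·p₁ + b·p₂ ≈ (0.932, 0.361, -0.025); φ = arcsin(p_z) ≈ -1.41°, λ = atan2(p_y, p_x) ≈ 21.16°.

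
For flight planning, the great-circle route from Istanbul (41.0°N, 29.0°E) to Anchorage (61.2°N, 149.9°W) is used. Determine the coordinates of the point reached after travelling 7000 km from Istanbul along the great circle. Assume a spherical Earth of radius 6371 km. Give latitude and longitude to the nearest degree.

The haversine formula gives a central angle δ ≈ 1.358 rad (77.8°) between the endpoints. The total great-circle distance is δ·R ≈ 1.358 × 6371 ≈ 8651 km, so the target fraction is f = 7000/8651 ≈ 0.809.
Interpolate at f ≈ 0.809 with slerp weights a = sin((1−f)δ)/sin δ ≈ 0.262, b = sin(fδ)/sin δ ≈ 0.911.
p = a·p₁ + b·p₂ ≈ (-0.207, -0.124, 0.970); φ = arcsin(p_z) ≈ 76.04°, λ = atan2(p_y, p_x) ≈ -149.00°.

≈ (76°N, 149°W)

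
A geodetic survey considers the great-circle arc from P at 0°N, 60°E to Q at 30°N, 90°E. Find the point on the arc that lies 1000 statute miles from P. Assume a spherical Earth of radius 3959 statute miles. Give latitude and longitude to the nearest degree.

≈ 11°N, 70°E

Convert each endpoint to a unit vector on the sphere (x = cos φ cos λ, y = cos φ sin λ, z = sin φ).
The central angle between the endpoints is δ = arccos(p₁·p₂) ≈ 0.723 rad (41.4°). The total great-circle distance is δ·R ≈ 0.723 × 3959 ≈ 2861 mi, so the target fraction is f = 1000/2861 ≈ 0.349.
Interpolate at f ≈ 0.349 with slerp weights a = sin((1−f)δ)/sin δ ≈ 0.685, b = sin(fδ)/sin δ ≈ 0.378.
p = a·p₁ + b·p₂ ≈ (0.342, 0.920, 0.189); φ = arcsin(p_z) ≈ 10.89°, λ = atan2(p_y, p_x) ≈ 69.59°.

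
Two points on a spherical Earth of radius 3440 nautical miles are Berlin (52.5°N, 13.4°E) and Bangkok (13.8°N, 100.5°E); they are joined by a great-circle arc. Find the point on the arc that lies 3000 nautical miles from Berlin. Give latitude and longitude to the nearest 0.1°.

From cos δ = sin φ₁ sin φ₂ + cos φ₁ cos φ₂ cos Δλ, the central angle is δ ≈ 1.350 rad (77.3°). The total great-circle distance is δ·R ≈ 1.350 × 3440 ≈ 4643 nmi, so the target fraction is f = 3000/4643 ≈ 0.646.
Interpolate at f ≈ 0.646 with slerp weights a = sin((1−f)δ)/sin δ ≈ 0.471, b = sin(fδ)/sin δ ≈ 0.785.
p = a·p₁ + b·p₂ ≈ (0.140, 0.816, 0.561); φ = arcsin(p_z) ≈ 34.13°, λ = atan2(p_y, p_x) ≈ 80.25°.

≈ 34.1°N, 80.2°E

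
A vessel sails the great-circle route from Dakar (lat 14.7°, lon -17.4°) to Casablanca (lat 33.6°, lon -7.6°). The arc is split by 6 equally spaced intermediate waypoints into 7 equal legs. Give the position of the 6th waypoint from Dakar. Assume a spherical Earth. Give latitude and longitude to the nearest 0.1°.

≈ lat 30.9°, lon -9.2°

Convert each endpoint to a unit vector on the sphere (x = cos φ cos λ, y = cos φ sin λ, z = sin φ).
The central angle between the endpoints is δ = arccos(p₁·p₂) ≈ 0.364 rad (20.9°).
Interpolate at f = 6/7 with slerp weights a = sin((1−f)δ)/sin δ ≈ 0.146, b = sin(fδ)/sin δ ≈ 0.862.
p = a·p₁ + b·p₂ ≈ (0.847, -0.137, 0.514); φ = arcsin(p_z) ≈ 30.94°, λ = atan2(p_y, p_x) ≈ -9.21°.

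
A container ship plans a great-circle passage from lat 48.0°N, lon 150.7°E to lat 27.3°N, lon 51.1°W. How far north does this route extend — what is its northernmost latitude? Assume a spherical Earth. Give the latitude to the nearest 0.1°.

≈ 76.9°N

The great circle lies in the plane with unit normal n̂ = (p₁ × p₂)/|p₁ × p₂|.
Here n̂_z ≈ +0.226; the vertex latitude is φ_max = arccos|n̂_z| ≈ 76.9°.
Check via Clairaut: cos φ_max = |cos φ₁| · sin C = cos(48.0°)·sin(19.7°) ≈ 0.226, again giving ≈ 76.9°.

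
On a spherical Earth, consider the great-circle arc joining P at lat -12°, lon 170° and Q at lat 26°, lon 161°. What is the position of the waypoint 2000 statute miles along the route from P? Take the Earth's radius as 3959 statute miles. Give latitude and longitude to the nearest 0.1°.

Write both endpoints as unit vectors p₁, p₂ with components (cos φ cos λ, cos φ sin λ, sin φ).
The central angle between the endpoints is δ = arccos(p₁·p₂) ≈ 0.681 rad (39.0°). The total great-circle distance is δ·R ≈ 0.681 × 3959 ≈ 2695 mi, so the target fraction is f = 2000/2695 ≈ 0.742.
Interpolate at f ≈ 0.742 with slerp weights a = sin((1−f)δ)/sin δ ≈ 0.277, b = sin(fδ)/sin δ ≈ 0.769.
p = a·p₁ + b·p₂ ≈ (-0.921, 0.272, 0.279); φ = arcsin(p_z) ≈ 16.23°, λ = atan2(p_y, p_x) ≈ 163.53°.

≈ lat 16.2°, lon 163.5°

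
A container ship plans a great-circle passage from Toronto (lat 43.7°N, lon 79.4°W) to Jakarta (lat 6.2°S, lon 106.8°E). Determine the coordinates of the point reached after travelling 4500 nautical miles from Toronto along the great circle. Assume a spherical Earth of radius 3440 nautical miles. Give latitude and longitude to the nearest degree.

From cos δ = sin φ₁ sin φ₂ + cos φ₁ cos φ₂ cos Δλ, the central angle is δ ≈ 2.480 rad (142.1°). The total great-circle distance is δ·R ≈ 2.480 × 3440 ≈ 8532 nmi, so the target fraction is f = 4500/8532 ≈ 0.527.
Interpolate at f ≈ 0.527 with slerp weights a = sin((1−f)δ)/sin δ ≈ 1.500, b = sin(fδ)/sin δ ≈ 1.572.
p = a·p₁ + b·p₂ ≈ (-0.252, 0.430, 0.867); φ = arcsin(p_z) ≈ 60.09°, λ = atan2(p_y, p_x) ≈ 120.39°.

≈ lat 60°N, lon 120°E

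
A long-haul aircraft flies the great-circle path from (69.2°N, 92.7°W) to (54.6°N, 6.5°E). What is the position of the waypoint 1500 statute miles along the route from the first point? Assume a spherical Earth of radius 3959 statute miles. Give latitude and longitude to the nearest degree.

≈ (70°N, 27°W)

Convert each endpoint to a unit vector on the sphere (x = cos φ cos λ, y = cos φ sin λ, z = sin φ).
The central angle between the endpoints is δ = arccos(p₁·p₂) ≈ 0.754 rad (43.2°). The total great-circle distance is δ·R ≈ 0.754 × 3959 ≈ 2984 mi, so the target fraction is f = 1500/2984 ≈ 0.503.
Interpolate at f ≈ 0.503 with slerp weights a = sin((1−f)δ)/sin δ ≈ 0.535, b = sin(fδ)/sin δ ≈ 0.540.
p = a·p₁ + b·p₂ ≈ (0.302, -0.154, 0.941); φ = arcsin(p_z) ≈ 70.17°, λ = atan2(p_y, p_x) ≈ -27.06°.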